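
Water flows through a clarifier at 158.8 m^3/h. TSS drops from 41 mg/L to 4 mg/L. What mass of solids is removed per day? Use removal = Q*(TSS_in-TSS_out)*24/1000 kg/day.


Concentration drop: TSS_in - TSS_out = 41 - 4 = 37 mg/L
Hourly solids removed = Q * dTSS = 158.8 m^3/h * 37 mg/L = 5875.6 g/h  (m^3/h * mg/L = g/h)
Daily solids removed = 5875.6 * 24 = 141014.4 g/day
Convert g to kg: 141014.4 / 1000 = 141.0144 kg/day

141.0144 kg/day


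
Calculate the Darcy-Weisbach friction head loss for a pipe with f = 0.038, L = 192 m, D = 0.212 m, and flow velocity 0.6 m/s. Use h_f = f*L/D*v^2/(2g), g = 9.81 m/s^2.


v^2 = 0.6^2 = 0.36 m^2/s^2
L/D = 192/0.212 = 905.66038
h_f = f*(L/D)*v^2/(2g) = 0.038 * 905.66038 * 0.36 / 19.62 = 0.63147 m

0.63147 m


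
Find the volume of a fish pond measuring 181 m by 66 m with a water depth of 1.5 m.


Base area = L * W = 181 * 66 = 11946 m^2
Volume = area * depth = 11946 * 1.5 = 17919 m^3

17919 m^3


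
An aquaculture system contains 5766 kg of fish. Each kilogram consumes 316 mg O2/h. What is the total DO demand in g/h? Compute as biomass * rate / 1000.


Total O2 consumption (mg/h) = 5766 kg * 316 mg/(kg*h) = 1822056 mg/h
Convert to g/h: 1822056 / 1000 = 1822.056 g/h

1822.056 g/h


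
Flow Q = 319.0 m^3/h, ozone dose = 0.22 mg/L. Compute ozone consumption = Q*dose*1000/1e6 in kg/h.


O3 demand (mg/h) = Q * dose * 1000 = 319.0 * 0.22 * 1000 = 70180 mg/h
Convert mg to kg: 70180 / 1e6 = 0.07018 kg/h

0.07018 kg/h


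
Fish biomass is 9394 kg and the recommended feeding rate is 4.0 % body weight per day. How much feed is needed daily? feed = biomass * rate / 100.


Feeding rate fraction = 4.0% / 100 = 0.04
Daily feed = 9394 kg * 0.04 = 375.76 kg/day

375.76 kg/day


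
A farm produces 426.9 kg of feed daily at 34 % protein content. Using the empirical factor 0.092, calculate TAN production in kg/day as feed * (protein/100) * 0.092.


Protein in feed = 426.9 * 34/100 = 145.146 kg/day
TAN = protein * 0.092 = 145.146 * 0.092 = 13.353432 kg/day

13.353432 kg/day


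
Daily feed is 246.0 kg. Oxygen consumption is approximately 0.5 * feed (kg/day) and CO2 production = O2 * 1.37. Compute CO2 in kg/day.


O2 = 246.0 * 0.5 = 123
CO2 = 123 * 1.37 = 168.51

168.51 kg/day


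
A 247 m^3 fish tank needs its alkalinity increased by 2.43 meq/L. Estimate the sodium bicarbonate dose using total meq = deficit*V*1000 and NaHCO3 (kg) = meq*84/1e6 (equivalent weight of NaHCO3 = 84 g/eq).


Tank volume in L = 247 m^3 * 1000 = 247000 L
Total meq required = 2.43 meq/L * 247000 L = 600210 meq
NaHCO3 mass = 600210 meq * 84 mg/meq / 1e6 = 50.4176 kg

50.4176 kg


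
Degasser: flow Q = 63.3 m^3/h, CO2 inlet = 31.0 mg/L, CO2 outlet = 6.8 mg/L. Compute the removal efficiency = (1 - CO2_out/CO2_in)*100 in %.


CO2_out / CO2_in = 6.8 / 31.0 = 0.21935484
Fraction remaining = 0.21935484
efficiency = (1 - 0.21935484) * 100 = 78.0645 %

78.0645 %


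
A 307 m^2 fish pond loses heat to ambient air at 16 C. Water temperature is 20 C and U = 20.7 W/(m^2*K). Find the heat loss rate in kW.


Temperature difference dT = 20 - 16 = 4 K
Heat loss (W) = U * A * dT = 20.7 * 307 * 4 = 25419.6 W
Convert to kW: 25419.6 / 1000 = 25.4196 kW

25.4196 kW


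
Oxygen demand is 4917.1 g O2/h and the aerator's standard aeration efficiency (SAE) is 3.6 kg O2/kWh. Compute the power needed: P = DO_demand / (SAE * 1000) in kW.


SAE in g O2/kWh = 3.6 * 1000 = 3600 g/kWh
P = DO_demand / SAE_g = 4917.1 / 3600 = 1.36586 kW

1.36586 kW


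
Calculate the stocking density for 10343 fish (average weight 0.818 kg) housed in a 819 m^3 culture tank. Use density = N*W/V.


Total biomass = 10343 fish * 0.818 kg = 8460.574 kg
Density = total biomass / volume = 8460.574 / 819 = 10.3304 kg/m^3

10.3304 kg/m^3


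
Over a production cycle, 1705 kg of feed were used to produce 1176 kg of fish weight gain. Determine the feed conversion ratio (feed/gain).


FCR = feed consumed / weight gained
FCR = 1705 kg / 1176 kg = 1.44983

1.44983


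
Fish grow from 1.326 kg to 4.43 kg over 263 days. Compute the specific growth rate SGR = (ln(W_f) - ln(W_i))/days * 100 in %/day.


ln(W_f) = ln(4.43) = 1.4883996
ln(W_i) = ln(1.326) = 0.28216689
ln(W_f) - ln(W_i) = 1.4883996 - 0.28216689 = 1.2062327
SGR = 1.2062327 / 263 * 100 = 0.458644 %/day

0.458644 %/day


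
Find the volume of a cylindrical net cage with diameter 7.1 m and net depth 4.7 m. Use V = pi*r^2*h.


r = d/2 = 7.1/2 = 3.55 m
Base area = pi*r^2 = pi*3.55^2 = 39.591921 m^2
Volume = 39.591921 * 4.7 = 186.082 m^3

186.082 m^3


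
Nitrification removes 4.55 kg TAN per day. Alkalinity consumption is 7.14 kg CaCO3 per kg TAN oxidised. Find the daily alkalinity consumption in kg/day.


Alkalinity factor: 7.14 kg CaCO3 consumed per kg TAN nitrified
alk = 4.55 kg TAN * 7.14 = 32.487 kg CaCO3/day

32.487 kg CaCO3/day


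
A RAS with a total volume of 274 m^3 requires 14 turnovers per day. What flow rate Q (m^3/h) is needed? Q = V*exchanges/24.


Daily recirculation volume = 274 m^3 * 14 = 3836 m^3/day
Flow rate Q = daily volume / 24 h = 3836 / 24 = 159.833 m^3/h

159.833 m^3/h


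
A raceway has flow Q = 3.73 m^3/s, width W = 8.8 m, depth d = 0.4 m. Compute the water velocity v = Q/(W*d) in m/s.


Cross-sectional area = W * d = 8.8 * 0.4 = 3.52 m^2
Velocity = Q / A = 3.73 / 3.52 = 1.05966 m/s

1.05966 m/s


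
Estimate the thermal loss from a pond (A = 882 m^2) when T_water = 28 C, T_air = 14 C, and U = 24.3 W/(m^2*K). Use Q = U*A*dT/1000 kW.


Temperature difference dT = 28 - 14 = 14 K
Heat loss (W) = U * A * dT = 24.3 * 882 * 14 = 300056.4 W
Convert to kW: 300056.4 / 1000 = 300.0564 kW

300.0564 kW


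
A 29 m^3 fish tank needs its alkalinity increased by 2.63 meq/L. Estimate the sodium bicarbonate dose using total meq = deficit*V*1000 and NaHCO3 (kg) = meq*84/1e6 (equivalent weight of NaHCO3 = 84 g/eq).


Tank volume in L = 29 m^3 * 1000 = 29000 L
Total meq required = 2.63 meq/L * 29000 L = 76270 meq
NaHCO3 mass = 76270 meq * 84 mg/meq / 1e6 = 6.40668 kg

6.40668 kg


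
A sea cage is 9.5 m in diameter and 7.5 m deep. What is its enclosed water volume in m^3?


r = d/2 = 9.5/2 = 4.75 m
Base area = pi*r^2 = pi*4.75^2 = 70.882184 m^2
Volume = 70.882184 * 7.5 = 531.616 m^3

531.616 m^3


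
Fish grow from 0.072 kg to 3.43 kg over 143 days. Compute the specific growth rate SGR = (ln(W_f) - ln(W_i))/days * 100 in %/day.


ln(W_f) = ln(3.43) = 1.2325603
ln(W_i) = ln(0.072) = -2.6310892
ln(W_f) - ln(W_i) = 1.2325603 - -2.6310892 = 3.8636495
SGR = 3.8636495 / 143 * 100 = 2.70185 %/day

2.70185 %/day


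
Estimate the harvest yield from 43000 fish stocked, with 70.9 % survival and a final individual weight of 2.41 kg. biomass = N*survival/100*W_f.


Survivors = 43000 * 70.9/100 = 30487 fish
Harvest biomass = survivors * W_f = 30487 * 2.41 = 73473.67 kg

73473.67 kg


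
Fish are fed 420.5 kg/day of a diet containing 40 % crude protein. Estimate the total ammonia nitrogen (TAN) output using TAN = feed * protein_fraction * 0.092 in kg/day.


Protein in feed = 420.5 * 40/100 = 168.2 kg/day
TAN = protein * 0.092 = 168.2 * 0.092 = 15.4744 kg/day

15.4744 kg/day


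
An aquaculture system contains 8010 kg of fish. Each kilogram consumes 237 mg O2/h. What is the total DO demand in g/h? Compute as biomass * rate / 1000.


Total O2 consumption (mg/h) = 8010 kg * 237 mg/(kg*h) = 1898370 mg/h
Convert to g/h: 1898370 / 1000 = 1898.37 g/h

1898.37 g/h


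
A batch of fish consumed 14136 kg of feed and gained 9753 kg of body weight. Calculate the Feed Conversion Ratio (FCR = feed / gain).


FCR = feed consumed / weight gained
FCR = 14136 kg / 9753 kg = 1.4494

1.4494


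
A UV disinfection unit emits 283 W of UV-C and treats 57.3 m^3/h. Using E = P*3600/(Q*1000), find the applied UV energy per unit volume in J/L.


Energy delivered per hour = 283 W * 3600 s = 1018800 J/h
Volume treated per hour = 57.3 m^3/h * 1000 = 57300 L/h
dose = 1018800 / 57300 = 17.7801 J/L

17.7801 J/L


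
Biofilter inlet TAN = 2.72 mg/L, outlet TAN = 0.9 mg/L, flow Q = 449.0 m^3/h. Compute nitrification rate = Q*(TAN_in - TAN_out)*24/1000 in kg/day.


Concentration drop: TAN_in - TAN_out = 2.72 - 0.9 = 1.82 mg/L
Hourly TAN removed = Q * dTAN = 449.0 m^3/h * 1.82 mg/L = 817.18 g/h  (m^3/h * mg/L = g/h)
Daily TAN removed = 817.18 * 24 = 19612.32 g/day
Convert to kg/day: 19612.32 / 1000 = 19.61232 kg/day

19.61232 kg/day


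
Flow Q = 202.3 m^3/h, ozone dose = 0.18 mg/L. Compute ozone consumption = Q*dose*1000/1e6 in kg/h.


O3 demand (mg/h) = Q * dose * 1000 = 202.3 * 0.18 * 1000 = 36414 mg/h
Convert mg to kg: 36414 / 1e6 = 0.036414 kg/h

0.036414 kg/h


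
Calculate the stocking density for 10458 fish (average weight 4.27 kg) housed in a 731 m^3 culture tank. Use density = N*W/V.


Total biomass = 10458 fish * 4.27 kg = 44655.66 kg
Density = total biomass / volume = 44655.66 / 731 = 61.0885 kg/m^3

61.0885 kg/m^3


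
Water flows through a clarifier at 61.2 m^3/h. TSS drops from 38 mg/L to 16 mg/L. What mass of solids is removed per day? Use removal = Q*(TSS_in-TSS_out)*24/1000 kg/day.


Concentration drop: TSS_in - TSS_out = 38 - 16 = 22 mg/L
Hourly solids removed = Q * dTSS = 61.2 m^3/h * 22 mg/L = 1346.4 g/h  (m^3/h * mg/L = g/h)
Daily solids removed = 1346.4 * 24 = 32313.6 g/day
Convert g to kg: 32313.6 / 1000 = 32.3136 kg/day

32.3136 kg/day


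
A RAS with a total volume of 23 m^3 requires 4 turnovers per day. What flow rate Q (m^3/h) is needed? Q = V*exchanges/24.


Daily recirculation volume = 23 m^3 * 4 = 92 m^3/day
Flow rate Q = daily volume / 24 h = 92 / 24 = 3.83333 m^3/h

3.83333 m^3/h


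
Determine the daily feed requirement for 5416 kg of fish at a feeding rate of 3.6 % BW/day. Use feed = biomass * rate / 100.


Feeding rate fraction = 3.6% / 100 = 0.036
Daily feed = 5416 kg * 0.036 = 194.976 kg/day

194.976 kg/day


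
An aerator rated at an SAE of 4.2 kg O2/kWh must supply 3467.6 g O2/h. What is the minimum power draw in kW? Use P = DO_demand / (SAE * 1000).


SAE in g O2/kWh = 4.2 * 1000 = 4200 g/kWh
P = DO_demand / SAE_g = 3467.6 / 4200 = 0.825619 kW

0.825619 kW


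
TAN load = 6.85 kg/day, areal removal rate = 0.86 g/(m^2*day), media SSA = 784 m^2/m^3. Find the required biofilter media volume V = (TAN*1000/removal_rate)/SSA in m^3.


A = 6.85*1000 / 0.86 = 7965.1163 m^2
V = 7965.1163 / 784 = 10.1596

10.1596 m^3


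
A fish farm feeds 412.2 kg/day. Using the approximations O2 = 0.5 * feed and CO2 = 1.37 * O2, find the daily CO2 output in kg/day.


O2 = 412.2 * 0.5 = 206.1
CO2 = 206.1 * 1.37 = 282.357

282.357 kg/day


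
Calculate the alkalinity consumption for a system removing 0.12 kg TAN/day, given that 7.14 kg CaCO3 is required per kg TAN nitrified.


Alkalinity factor: 7.14 kg CaCO3 consumed per kg TAN nitrified
alk = 0.12 kg TAN * 7.14 = 0.8568 kg CaCO3/day

0.8568 kg CaCO3/day


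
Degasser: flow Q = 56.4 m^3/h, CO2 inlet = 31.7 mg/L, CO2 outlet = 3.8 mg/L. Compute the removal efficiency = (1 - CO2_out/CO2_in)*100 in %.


CO2_out / CO2_in = 3.8 / 31.7 = 0.11987382
Fraction remaining = 0.11987382
efficiency = (1 - 0.11987382) * 100 = 88.0126 %

88.0126 %


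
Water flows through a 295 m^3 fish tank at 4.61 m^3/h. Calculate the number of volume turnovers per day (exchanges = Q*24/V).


Daily flow volume = 4.61 m^3/h * 24 h = 110.64 m^3/day
Exchanges = daily flow / tank volume = 110.64 / 295 = 0.375051 exchanges/day

0.375051 exchanges/day


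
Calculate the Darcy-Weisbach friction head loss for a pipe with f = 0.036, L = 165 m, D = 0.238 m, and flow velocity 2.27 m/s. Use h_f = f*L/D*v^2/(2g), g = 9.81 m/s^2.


v^2 = 2.27^2 = 5.1529 m^2/s^2
L/D = 165/0.238 = 693.27731
h_f = f*(L/D)*v^2/(2g) = 0.036 * 693.27731 * 5.1529 / 19.62 = 6.55484 m

6.55484 m


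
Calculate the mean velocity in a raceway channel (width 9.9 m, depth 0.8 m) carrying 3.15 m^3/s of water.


Cross-sectional area = W * d = 9.9 * 0.8 = 7.92 m^2
Velocity = Q / A = 3.15 / 7.92 = 0.397727 m/s

0.397727 m/s


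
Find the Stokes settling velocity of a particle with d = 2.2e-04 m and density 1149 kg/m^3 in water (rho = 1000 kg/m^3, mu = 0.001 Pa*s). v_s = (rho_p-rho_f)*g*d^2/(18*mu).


Density difference: rho_p - rho_f = 1149 - 1000 = 149 kg/m^3
d^2 = (2.2e-04)^2 = 4.84e-08 m^2
Numerator = (rho_p - rho_f) * g * d^2 = 149 * 9.81 * 4.84e-08 = 7.0745796e-05
Denominator = 18 * mu = 18 * 0.001 = 0.018
v_s = 7.0745796e-05 / 0.018 = 0.00393032 m/s
Check: Re = rho_f * v_s * d / mu = 1000 * 0.00393032 * 2.2e-04 / 0.001 = 0.865 < 1, so Stokes' law applies.

0.00393032 m/s


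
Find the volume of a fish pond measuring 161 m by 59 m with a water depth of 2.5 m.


Base area = L * W = 161 * 59 = 9499 m^2
Volume = area * depth = 9499 * 2.5 = 23747.5 m^3

23747.5 m^3


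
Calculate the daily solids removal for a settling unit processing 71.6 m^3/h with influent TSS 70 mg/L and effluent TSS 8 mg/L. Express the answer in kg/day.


Concentration drop: TSS_in - TSS_out = 70 - 8 = 62 mg/L
Hourly solids removed = Q * dTSS = 71.6 m^3/h * 62 mg/L = 4439.2 g/h  (m^3/h * mg/L = g/h)
Daily solids removed = 4439.2 * 24 = 106540.8 g/day
Convert g to kg: 106540.8 / 1000 = 106.5408 kg/day

106.5408 kg/day


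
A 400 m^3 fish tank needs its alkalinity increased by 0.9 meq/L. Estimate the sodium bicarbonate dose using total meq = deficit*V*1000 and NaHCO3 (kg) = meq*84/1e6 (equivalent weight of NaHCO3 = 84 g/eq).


Tank volume in L = 400 m^3 * 1000 = 400000 L
Total meq required = 0.9 meq/L * 400000 L = 360000 meq
NaHCO3 mass = 360000 meq * 84 mg/meq / 1e6 = 30.24 kg

30.24 kg


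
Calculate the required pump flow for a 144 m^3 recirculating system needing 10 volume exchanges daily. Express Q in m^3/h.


Daily recirculation volume = 144 m^3 * 10 = 1440 m^3/day
Flow rate Q = daily volume / 24 h = 1440 / 24 = 60 m^3/h

60 m^3/h


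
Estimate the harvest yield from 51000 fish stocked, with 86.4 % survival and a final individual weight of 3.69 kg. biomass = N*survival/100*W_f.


Survivors = 51000 * 86.4/100 = 44064 fish
Harvest biomass = survivors * W_f = 44064 * 3.69 = 162596.16 kg

162596.16 kg


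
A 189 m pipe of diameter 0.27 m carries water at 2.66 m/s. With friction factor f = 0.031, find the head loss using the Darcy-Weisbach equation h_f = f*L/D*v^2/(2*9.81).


v^2 = 2.66^2 = 7.0756 m^2/s^2
L/D = 189/0.27 = 700
h_f = f*(L/D)*v^2/(2g) = 0.031 * 700 * 7.0756 / 19.62 = 7.82571 m

7.82571 m


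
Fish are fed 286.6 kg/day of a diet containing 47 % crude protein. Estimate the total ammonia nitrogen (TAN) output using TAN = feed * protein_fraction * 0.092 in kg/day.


Protein in feed = 286.6 * 47/100 = 134.702 kg/day
TAN = protein * 0.092 = 134.702 * 0.092 = 12.392584 kg/day

12.392584 kg/day


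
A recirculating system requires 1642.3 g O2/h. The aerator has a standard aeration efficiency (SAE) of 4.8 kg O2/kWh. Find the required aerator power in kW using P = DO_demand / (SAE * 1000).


SAE in g O2/kWh = 4.8 * 1000 = 4800 g/kWh
P = DO_demand / SAE_g = 1642.3 / 4800 = 0.342146 kW

0.342146 kW


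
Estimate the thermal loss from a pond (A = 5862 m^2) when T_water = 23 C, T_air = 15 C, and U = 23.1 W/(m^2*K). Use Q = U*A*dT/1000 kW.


Temperature difference dT = 23 - 15 = 8 K
Heat loss (W) = U * A * dT = 23.1 * 5862 * 8 = 1083297.6 W
Convert to kW: 1083297.6 / 1000 = 1083.2976 kW

1083.2976 kW


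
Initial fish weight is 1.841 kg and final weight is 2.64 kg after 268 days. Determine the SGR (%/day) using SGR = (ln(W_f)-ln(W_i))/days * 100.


ln(W_f) = ln(2.64) = 0.97077892
ln(W_i) = ln(1.841) = 0.6103089
ln(W_f) - ln(W_i) = 0.97077892 - 0.6103089 = 0.36047002
SGR = 0.36047002 / 268 * 100 = 0.134504 %/day

0.134504 %/day


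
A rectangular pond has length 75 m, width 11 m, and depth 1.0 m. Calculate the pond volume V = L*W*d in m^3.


Base area = L * W = 75 * 11 = 825 m^2
Volume = area * depth = 825 * 1.0 = 825 m^3

825 m^3


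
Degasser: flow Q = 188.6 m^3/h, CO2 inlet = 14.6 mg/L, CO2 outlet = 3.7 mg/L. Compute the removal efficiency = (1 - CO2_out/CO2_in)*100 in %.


CO2_out / CO2_in = 3.7 / 14.6 = 0.25342466
Fraction remaining = 0.25342466
efficiency = (1 - 0.25342466) * 100 = 74.6575 %

74.6575 %


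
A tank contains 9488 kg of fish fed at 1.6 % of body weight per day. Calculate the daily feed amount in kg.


Feeding rate fraction = 1.6% / 100 = 0.016
Daily feed = 9488 kg * 0.016 = 151.808 kg/day

151.808 kg/day


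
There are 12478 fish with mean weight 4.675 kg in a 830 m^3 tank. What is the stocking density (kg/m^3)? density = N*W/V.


Total biomass = 12478 fish * 4.675 kg = 58334.65 kg
Density = total biomass / volume = 58334.65 / 830 = 70.2827 kg/m^3

70.2827 kg/m^3


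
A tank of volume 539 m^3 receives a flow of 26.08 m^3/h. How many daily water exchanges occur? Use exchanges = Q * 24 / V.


Daily flow volume = 26.08 m^3/h * 24 h = 625.92 m^3/day
Exchanges = daily flow / tank volume = 625.92 / 539 = 1.16126 exchanges/day

1.16126 exchanges/day


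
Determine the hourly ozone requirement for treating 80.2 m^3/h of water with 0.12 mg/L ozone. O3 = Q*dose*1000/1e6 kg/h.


O3 demand (mg/h) = Q * dose * 1000 = 80.2 * 0.12 * 1000 = 9624 mg/h
Convert mg to kg: 9624 / 1e6 = 0.009624 kg/h

0.009624 kg/h


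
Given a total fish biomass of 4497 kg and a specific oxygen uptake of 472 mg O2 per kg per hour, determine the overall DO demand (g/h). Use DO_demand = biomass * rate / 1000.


Total O2 consumption (mg/h) = 4497 kg * 472 mg/(kg*h) = 2122584 mg/h
Convert to g/h: 2122584 / 1000 = 2122.584 g/h

2122.584 g/h


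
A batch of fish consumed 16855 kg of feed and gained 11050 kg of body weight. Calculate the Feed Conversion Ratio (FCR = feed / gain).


FCR = feed consumed / weight gained
FCR = 16855 kg / 11050 kg = 1.52534

1.52534


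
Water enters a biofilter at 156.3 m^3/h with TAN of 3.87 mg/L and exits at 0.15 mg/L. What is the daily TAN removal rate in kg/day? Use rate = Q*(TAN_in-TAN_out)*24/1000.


Concentration drop: TAN_in - TAN_out = 3.87 - 0.15 = 3.72 mg/L
Hourly TAN removed = Q * dTAN = 156.3 m^3/h * 3.72 mg/L = 581.436 g/h  (m^3/h * mg/L = g/h)
Daily TAN removed = 581.436 * 24 = 13954.464 g/day
Convert to kg/day: 13954.464 / 1000 = 13.954464 kg/day

13.954464 kg/day


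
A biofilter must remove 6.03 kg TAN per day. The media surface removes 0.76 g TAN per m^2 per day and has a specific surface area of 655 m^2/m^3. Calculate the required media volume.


A = 6.03*1000 / 0.76 = 7934.2105 m^2
V = 7934.2105 / 655 = 12.1133

12.1133 m^3


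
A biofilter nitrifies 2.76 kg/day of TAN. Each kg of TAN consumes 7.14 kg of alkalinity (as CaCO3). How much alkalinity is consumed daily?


Alkalinity factor: 7.14 kg CaCO3 consumed per kg TAN nitrified
alk = 2.76 kg TAN * 7.14 = 19.7064 kg CaCO3/day

19.7064 kg CaCO3/day


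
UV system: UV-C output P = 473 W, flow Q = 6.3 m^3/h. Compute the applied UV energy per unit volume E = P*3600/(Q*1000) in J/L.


Energy delivered per hour = 473 W * 3600 s = 1702800 J/h
Volume treated per hour = 6.3 m^3/h * 1000 = 6300 L/h
dose = 1702800 / 6300 = 270.286 J/L

270.286 J/L


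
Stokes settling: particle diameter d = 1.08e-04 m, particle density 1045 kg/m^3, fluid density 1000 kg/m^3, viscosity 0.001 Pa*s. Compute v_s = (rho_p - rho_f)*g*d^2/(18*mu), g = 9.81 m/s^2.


Density difference: rho_p - rho_f = 1045 - 1000 = 45 kg/m^3
d^2 = (1.08e-04)^2 = 1.1664e-08 m^2
Numerator = (rho_p - rho_f) * g * d^2 = 45 * 9.81 * 1.1664e-08 = 5.1490728e-06
Denominator = 18 * mu = 18 * 0.001 = 0.018
v_s = 5.1490728e-06 / 0.018 = 2.8606e-04 m/s
Check: Re = rho_f * v_s * d / mu = 1000 * 2.8606e-04 * 1.08e-04 / 0.001 = 0.0309 < 1, so Stokes' law applies.

2.8606e-04 m/s


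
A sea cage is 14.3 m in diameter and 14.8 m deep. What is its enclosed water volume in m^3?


r = d/2 = 14.3/2 = 7.15 m
Base area = pi*r^2 = pi*7.15^2 = 160.60607 m^2
Volume = 160.60607 * 14.8 = 2376.97 m^3

2376.97 m^3


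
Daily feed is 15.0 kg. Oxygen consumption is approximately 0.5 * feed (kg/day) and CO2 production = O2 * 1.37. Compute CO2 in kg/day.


O2 = 15.0 * 0.5 = 7.5
CO2 = 7.5 * 1.37 = 10.275

10.275 kg/day


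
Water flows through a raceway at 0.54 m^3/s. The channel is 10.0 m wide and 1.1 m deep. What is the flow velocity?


Cross-sectional area = W * d = 10.0 * 1.1 = 11 m^2
Velocity = Q / A = 0.54 / 11 = 0.0490909 m/s

0.0490909 m/s


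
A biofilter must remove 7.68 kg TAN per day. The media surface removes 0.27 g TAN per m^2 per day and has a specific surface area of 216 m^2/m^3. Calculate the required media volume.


A = 7.68*1000 / 0.27 = 28444.444 m^2
V = 28444.444 / 216 = 131.687

131.687 m^3


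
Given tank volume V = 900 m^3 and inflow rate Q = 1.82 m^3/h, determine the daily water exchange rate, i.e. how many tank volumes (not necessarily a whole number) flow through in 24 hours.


Daily flow volume = 1.82 m^3/h * 24 h = 43.68 m^3/day
Exchanges = daily flow / tank volume = 43.68 / 900 = 0.0485333 exchanges/day

0.0485333 exchanges/day


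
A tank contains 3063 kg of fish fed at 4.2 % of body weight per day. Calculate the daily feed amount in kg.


Feeding rate fraction = 4.2% / 100 = 0.042
Daily feed = 3063 kg * 0.042 = 128.646 kg/day

128.646 kg/day


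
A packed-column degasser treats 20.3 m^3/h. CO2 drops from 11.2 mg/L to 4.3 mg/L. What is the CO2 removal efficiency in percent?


CO2_out / CO2_in = 4.3 / 11.2 = 0.38392857
Fraction remaining = 0.38392857
efficiency = (1 - 0.38392857) * 100 = 61.6071 %

61.6071 %


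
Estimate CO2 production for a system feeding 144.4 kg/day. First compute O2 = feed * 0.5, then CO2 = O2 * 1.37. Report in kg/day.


O2 = 144.4 * 0.5 = 72.2
CO2 = 72.2 * 1.37 = 98.914

98.914 kg/day


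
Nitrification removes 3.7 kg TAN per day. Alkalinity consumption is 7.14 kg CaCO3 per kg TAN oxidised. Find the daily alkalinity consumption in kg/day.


Alkalinity factor: 7.14 kg CaCO3 consumed per kg TAN nitrified
alk = 3.7 kg TAN * 7.14 = 26.418 kg CaCO3/day

26.418 kg CaCO3/day


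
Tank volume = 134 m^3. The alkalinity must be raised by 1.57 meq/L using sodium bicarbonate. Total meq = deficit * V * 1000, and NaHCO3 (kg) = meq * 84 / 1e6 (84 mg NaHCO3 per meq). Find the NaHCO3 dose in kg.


Tank volume in L = 134 m^3 * 1000 = 134000 L
Total meq required = 1.57 meq/L * 134000 L = 210380 meq
NaHCO3 mass = 210380 meq * 84 mg/meq / 1e6 = 17.6719 kg

17.6719 kg


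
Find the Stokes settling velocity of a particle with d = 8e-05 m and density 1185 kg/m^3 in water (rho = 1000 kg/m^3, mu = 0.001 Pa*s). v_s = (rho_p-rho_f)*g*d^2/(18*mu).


Density difference: rho_p - rho_f = 1185 - 1000 = 185 kg/m^3
d^2 = (8e-05)^2 = 6.4e-09 m^2
Numerator = (rho_p - rho_f) * g * d^2 = 185 * 9.81 * 6.4e-09 = 1.161504e-05
Denominator = 18 * mu = 18 * 0.001 = 0.018
v_s = 1.161504e-05 / 0.018 = 6.4528e-04 m/s
Check: Re = rho_f * v_s * d / mu = 1000 * 6.4528e-04 * 8e-05 / 0.001 = 0.0516 < 1, so Stokes' law applies.

6.4528e-04 m/s


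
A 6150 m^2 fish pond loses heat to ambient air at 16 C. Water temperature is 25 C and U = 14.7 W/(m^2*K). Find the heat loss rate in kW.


Temperature difference dT = 25 - 16 = 9 K
Heat loss (W) = U * A * dT = 14.7 * 6150 * 9 = 813645 W
Convert to kW: 813645 / 1000 = 813.645 kW

813.645 kW


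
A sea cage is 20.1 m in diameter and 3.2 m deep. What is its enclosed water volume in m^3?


r = d/2 = 20.1/2 = 10.05 m
Base area = pi*r^2 = pi*10.05^2 = 317.30871 m^2
Volume = 317.30871 * 3.2 = 1015.39 m^3

1015.39 m^3


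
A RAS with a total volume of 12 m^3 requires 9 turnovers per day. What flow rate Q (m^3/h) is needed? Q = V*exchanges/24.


Daily recirculation volume = 12 m^3 * 9 = 108 m^3/day
Flow rate Q = daily volume / 24 h = 108 / 24 = 4.5 m^3/h

4.5 m^3/h


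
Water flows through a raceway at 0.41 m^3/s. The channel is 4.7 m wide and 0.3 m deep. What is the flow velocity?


Cross-sectional area = W * d = 4.7 * 0.3 = 1.41 m^2
Velocity = Q / A = 0.41 / 1.41 = 0.29078 m/s

0.29078 m/s


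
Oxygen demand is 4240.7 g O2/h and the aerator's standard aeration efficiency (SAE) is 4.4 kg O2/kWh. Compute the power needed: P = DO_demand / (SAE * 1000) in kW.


SAE in g O2/kWh = 4.4 * 1000 = 4400 g/kWh
P = DO_demand / SAE_g = 4240.7 / 4400 = 0.963795 kW

0.963795 kW


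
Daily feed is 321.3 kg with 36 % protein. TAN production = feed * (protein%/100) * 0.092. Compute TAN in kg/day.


Protein in feed = 321.3 * 36/100 = 115.668 kg/day
TAN = protein * 0.092 = 115.668 * 0.092 = 10.641456 kg/day

10.641456 kg/day


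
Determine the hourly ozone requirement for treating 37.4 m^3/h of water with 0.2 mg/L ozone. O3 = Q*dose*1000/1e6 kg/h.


O3 demand (mg/h) = Q * dose * 1000 = 37.4 * 0.2 * 1000 = 7480 mg/h
Convert mg to kg: 7480 / 1e6 = 0.00748 kg/h

0.00748 kg/h


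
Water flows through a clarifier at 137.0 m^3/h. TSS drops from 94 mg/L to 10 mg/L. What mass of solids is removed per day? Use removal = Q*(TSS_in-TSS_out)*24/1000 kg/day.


Concentration drop: TSS_in - TSS_out = 94 - 10 = 84 mg/L
Hourly solids removed = Q * dTSS = 137.0 m^3/h * 84 mg/L = 11508 g/h  (m^3/h * mg/L = g/h)
Daily solids removed = 11508 * 24 = 276192 g/day
Convert g to kg: 276192 / 1000 = 276.192 kg/day

276.192 kg/day


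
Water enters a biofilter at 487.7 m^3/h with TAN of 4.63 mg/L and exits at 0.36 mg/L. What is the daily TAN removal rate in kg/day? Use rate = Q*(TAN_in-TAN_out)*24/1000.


Concentration drop: TAN_in - TAN_out = 4.63 - 0.36 = 4.27 mg/L
Hourly TAN removed = Q * dTAN = 487.7 m^3/h * 4.27 mg/L = 2082.479 g/h  (m^3/h * mg/L = g/h)
Daily TAN removed = 2082.479 * 24 = 49979.496 g/day
Convert to kg/day: 49979.496 / 1000 = 49.979496 kg/day

49.979496 kg/day


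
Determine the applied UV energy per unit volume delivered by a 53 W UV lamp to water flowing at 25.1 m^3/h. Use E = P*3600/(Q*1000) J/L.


Energy delivered per hour = 53 W * 3600 s = 190800 J/h
Volume treated per hour = 25.1 m^3/h * 1000 = 25100 L/h
dose = 190800 / 25100 = 7.60159 J/L

7.60159 J/L


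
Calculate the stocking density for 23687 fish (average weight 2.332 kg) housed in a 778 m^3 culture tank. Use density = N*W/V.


Total biomass = 23687 fish * 2.332 kg = 55238.084 kg
Density = total biomass / volume = 55238.084 / 778 = 71.0001 kg/m^3

71.0001 kg/m^3


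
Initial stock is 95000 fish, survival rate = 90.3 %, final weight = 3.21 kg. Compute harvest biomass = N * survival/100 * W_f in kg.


Survivors = 95000 * 90.3/100 = 85785 fish
Harvest biomass = survivors * W_f = 85785 * 3.21 = 275369.85 kg

275369.85 kg


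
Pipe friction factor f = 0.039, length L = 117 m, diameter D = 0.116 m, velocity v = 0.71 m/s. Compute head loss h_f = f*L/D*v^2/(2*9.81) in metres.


v^2 = 0.71^2 = 0.5041 m^2/s^2
L/D = 117/0.116 = 1008.6207
h_f = f*(L/D)*v^2/(2g) = 0.039 * 1008.6207 * 0.5041 / 19.62 = 1.01067 m

1.01067 m


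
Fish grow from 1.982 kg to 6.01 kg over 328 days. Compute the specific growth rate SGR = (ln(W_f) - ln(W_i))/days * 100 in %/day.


ln(W_f) = ln(6.01) = 1.7934247
ln(W_i) = ln(1.982) = 0.68410644
ln(W_f) - ln(W_i) = 1.7934247 - 0.68410644 = 1.1093183
SGR = 1.1093183 / 328 * 100 = 0.338207 %/day

0.338207 %/day


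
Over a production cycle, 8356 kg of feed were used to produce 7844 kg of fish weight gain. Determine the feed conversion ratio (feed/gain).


FCR = feed consumed / weight gained
FCR = 8356 kg / 7844 kg = 1.06527

1.06527


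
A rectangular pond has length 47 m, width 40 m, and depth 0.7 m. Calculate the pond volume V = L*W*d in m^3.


Base area = L * W = 47 * 40 = 1880 m^2
Volume = area * depth = 1880 * 0.7 = 1316 m^3

1316 m^3


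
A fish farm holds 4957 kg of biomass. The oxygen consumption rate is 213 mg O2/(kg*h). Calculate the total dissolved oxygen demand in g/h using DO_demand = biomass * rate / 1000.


Total O2 consumption (mg/h) = 4957 kg * 213 mg/(kg*h) = 1055841 mg/h
Convert to g/h: 1055841 / 1000 = 1055.841 g/h

1055.841 g/h


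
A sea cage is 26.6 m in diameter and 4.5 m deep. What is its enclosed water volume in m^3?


r = d/2 = 26.6/2 = 13.3 m
Base area = pi*r^2 = pi*13.3^2 = 555.71632 m^2
Volume = 555.71632 * 4.5 = 2500.72 m^3

2500.72 m^3


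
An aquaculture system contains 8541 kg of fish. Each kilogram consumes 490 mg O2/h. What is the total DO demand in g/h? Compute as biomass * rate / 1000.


Total O2 consumption (mg/h) = 8541 kg * 490 mg/(kg*h) = 4185090 mg/h
Convert to g/h: 4185090 / 1000 = 4185.09 g/h

4185.09 g/h


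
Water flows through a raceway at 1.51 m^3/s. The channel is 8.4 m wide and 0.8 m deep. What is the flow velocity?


Cross-sectional area = W * d = 8.4 * 0.8 = 6.72 m^2
Velocity = Q / A = 1.51 / 6.72 = 0.224702 m/s

0.224702 m/s


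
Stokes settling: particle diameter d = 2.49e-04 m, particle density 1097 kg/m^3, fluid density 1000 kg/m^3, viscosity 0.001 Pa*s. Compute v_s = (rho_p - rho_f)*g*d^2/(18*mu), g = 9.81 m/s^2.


Density difference: rho_p - rho_f = 1097 - 1000 = 97 kg/m^3
d^2 = (2.49e-04)^2 = 6.2001e-08 m^2
Numerator = (rho_p - rho_f) * g * d^2 = 97 * 9.81 * 6.2001e-08 = 5.8998292e-05
Denominator = 18 * mu = 18 * 0.001 = 0.018
v_s = 5.8998292e-05 / 0.018 = 0.00327768 m/s
Check: Re = rho_f * v_s * d / mu = 1000 * 0.00327768 * 2.49e-04 / 0.001 = 0.816 < 1, so Stokes' law applies.

0.00327768 m/s


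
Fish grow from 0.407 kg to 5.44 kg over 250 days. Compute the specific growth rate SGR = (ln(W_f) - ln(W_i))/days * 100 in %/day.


ln(W_f) = ln(5.44) = 1.6937791
ln(W_i) = ln(0.407) = -0.89894209
ln(W_f) - ln(W_i) = 1.6937791 - -0.89894209 = 2.5927212
SGR = 2.5927212 / 250 * 100 = 1.03709 %/day

1.03709 %/day


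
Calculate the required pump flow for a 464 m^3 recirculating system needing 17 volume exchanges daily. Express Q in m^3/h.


Daily recirculation volume = 464 m^3 * 17 = 7888 m^3/day
Flow rate Q = daily volume / 24 h = 7888 / 24 = 328.667 m^3/h

328.667 m^3/h


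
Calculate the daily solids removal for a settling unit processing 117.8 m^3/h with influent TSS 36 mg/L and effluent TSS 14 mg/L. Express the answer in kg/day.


Concentration drop: TSS_in - TSS_out = 36 - 14 = 22 mg/L
Hourly solids removed = Q * dTSS = 117.8 m^3/h * 22 mg/L = 2591.6 g/h  (m^3/h * mg/L = g/h)
Daily solids removed = 2591.6 * 24 = 62198.4 g/day
Convert g to kg: 62198.4 / 1000 = 62.1984 kg/day

62.1984 kg/day


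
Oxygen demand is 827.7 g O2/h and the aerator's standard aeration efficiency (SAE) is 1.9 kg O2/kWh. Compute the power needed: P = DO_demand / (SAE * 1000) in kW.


SAE in g O2/kWh = 1.9 * 1000 = 1900 g/kWh
P = DO_demand / SAE_g = 827.7 / 1900 = 0.435632 kW

0.435632 kW


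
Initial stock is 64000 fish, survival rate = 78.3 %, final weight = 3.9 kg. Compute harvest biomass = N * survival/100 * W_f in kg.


Survivors = 64000 * 78.3/100 = 50112 fish
Harvest biomass = survivors * W_f = 50112 * 3.9 = 195436.8 kg

195436.8 kg


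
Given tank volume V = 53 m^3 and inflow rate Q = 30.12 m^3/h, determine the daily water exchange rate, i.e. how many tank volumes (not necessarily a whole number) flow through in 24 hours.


Daily flow volume = 30.12 m^3/h * 24 h = 722.88 m^3/day
Exchanges = daily flow / tank volume = 722.88 / 53 = 13.6392 exchanges/day

13.6392 exchanges/day


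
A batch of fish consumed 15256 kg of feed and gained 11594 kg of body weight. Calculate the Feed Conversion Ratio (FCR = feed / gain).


FCR = feed consumed / weight gained
FCR = 15256 kg / 11594 kg = 1.31585

1.31585


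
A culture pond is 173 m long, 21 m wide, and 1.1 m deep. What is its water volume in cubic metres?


Base area = L * W = 173 * 21 = 3633 m^2
Volume = area * depth = 3633 * 1.1 = 3996.3 m^3

3996.3 m^3


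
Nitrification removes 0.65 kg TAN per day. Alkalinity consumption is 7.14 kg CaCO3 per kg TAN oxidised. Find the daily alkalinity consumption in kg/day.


Alkalinity factor: 7.14 kg CaCO3 consumed per kg TAN nitrified
alk = 0.65 kg TAN * 7.14 = 4.641 kg CaCO3/day

4.641 kg CaCO3/day


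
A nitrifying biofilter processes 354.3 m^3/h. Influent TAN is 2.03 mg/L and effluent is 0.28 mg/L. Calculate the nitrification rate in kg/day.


Concentration drop: TAN_in - TAN_out = 2.03 - 0.28 = 1.75 mg/L
Hourly TAN removed = Q * dTAN = 354.3 m^3/h * 1.75 mg/L = 620.025 g/h  (m^3/h * mg/L = g/h)
Daily TAN removed = 620.025 * 24 = 14880.6 g/day
Convert to kg/day: 14880.6 / 1000 = 14.8806 kg/day

14.8806 kg/day


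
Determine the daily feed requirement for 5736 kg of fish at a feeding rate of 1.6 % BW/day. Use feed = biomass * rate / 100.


Feeding rate fraction = 1.6% / 100 = 0.016
Daily feed = 5736 kg * 0.016 = 91.776 kg/day

91.776 kg/day


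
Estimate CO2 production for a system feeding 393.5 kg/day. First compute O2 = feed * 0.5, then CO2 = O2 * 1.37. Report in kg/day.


O2 = 393.5 * 0.5 = 196.75
CO2 = 196.75 * 1.37 = 269.5475

269.5475 kg/day


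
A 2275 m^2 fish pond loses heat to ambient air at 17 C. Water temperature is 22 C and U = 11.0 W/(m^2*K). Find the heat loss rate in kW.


Temperature difference dT = 22 - 17 = 5 K
Heat loss (W) = U * A * dT = 11.0 * 2275 * 5 = 125125 W
Convert to kW: 125125 / 1000 = 125.125 kW

125.125 kW


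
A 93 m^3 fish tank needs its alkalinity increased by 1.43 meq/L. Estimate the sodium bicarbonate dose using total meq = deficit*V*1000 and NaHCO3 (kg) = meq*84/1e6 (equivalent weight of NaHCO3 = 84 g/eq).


Tank volume in L = 93 m^3 * 1000 = 93000 L
Total meq required = 1.43 meq/L * 93000 L = 132990 meq
NaHCO3 mass = 132990 meq * 84 mg/meq / 1e6 = 11.1712 kg

11.1712 kg


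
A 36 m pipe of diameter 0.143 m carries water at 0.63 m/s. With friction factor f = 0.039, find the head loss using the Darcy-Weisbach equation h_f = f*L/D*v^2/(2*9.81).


v^2 = 0.63^2 = 0.3969 m^2/s^2
L/D = 36/0.143 = 251.74825
h_f = f*(L/D)*v^2/(2g) = 0.039 * 251.74825 * 0.3969 / 19.62 = 0.198616 m

0.198616 m


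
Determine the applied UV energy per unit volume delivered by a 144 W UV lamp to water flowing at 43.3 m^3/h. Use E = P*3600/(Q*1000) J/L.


Energy delivered per hour = 144 W * 3600 s = 518400 J/h
Volume treated per hour = 43.3 m^3/h * 1000 = 43300 L/h
dose = 518400 / 43300 = 11.9723 J/L

11.9723 J/L


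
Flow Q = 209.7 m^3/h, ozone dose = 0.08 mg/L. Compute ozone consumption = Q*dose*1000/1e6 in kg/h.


O3 demand (mg/h) = Q * dose * 1000 = 209.7 * 0.08 * 1000 = 16776 mg/h
Convert mg to kg: 16776 / 1e6 = 0.016776 kg/h

0.016776 kg/h


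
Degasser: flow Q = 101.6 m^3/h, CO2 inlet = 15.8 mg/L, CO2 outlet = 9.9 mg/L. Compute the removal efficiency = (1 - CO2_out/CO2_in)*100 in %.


CO2_out / CO2_in = 9.9 / 15.8 = 0.62658228
Fraction remaining = 0.62658228
efficiency = (1 - 0.62658228) * 100 = 37.3418 %

37.3418 %


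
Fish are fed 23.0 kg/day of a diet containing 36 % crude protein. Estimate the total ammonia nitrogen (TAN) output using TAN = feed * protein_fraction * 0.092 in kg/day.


Protein in feed = 23.0 * 36/100 = 8.28 kg/day
TAN = protein * 0.092 = 8.28 * 0.092 = 0.76176 kg/day

0.76176 kg/day


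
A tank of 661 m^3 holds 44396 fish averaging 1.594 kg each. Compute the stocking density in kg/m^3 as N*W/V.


Total biomass = 44396 fish * 1.594 kg = 70767.224 kg
Density = total biomass / volume = 70767.224 / 661 = 107.061 kg/m^3

107.061 kg/m^3


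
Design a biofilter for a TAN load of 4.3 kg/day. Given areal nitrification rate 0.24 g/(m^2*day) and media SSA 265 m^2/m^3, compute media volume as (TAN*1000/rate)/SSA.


A = 4.3*1000 / 0.24 = 17916.667 m^2
V = 17916.667 / 265 = 67.6101

67.6101 m^3


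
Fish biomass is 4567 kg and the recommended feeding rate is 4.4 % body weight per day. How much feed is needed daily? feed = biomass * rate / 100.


Feeding rate fraction = 4.4% / 100 = 0.044
Daily feed = 4567 kg * 0.044 = 200.948 kg/day

200.948 kg/day


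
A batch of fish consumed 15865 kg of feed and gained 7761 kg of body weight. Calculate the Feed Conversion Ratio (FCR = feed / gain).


FCR = feed consumed / weight gained
FCR = 15865 kg / 7761 kg = 2.0442

2.0442


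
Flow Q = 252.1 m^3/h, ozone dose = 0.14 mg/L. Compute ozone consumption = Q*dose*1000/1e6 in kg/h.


O3 demand (mg/h) = Q * dose * 1000 = 252.1 * 0.14 * 1000 = 35294 mg/h
Convert mg to kg: 35294 / 1e6 = 0.035294 kg/h

0.035294 kg/h


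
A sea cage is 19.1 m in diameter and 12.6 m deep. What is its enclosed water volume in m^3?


r = d/2 = 19.1/2 = 9.55 m
Base area = pi*r^2 = pi*9.55^2 = 286.5211 m^2
Volume = 286.5211 * 12.6 = 3610.17 m^3

3610.17 m^3


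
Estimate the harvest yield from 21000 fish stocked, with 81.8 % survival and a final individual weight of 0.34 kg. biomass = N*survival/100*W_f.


Survivors = 21000 * 81.8/100 = 17178 fish
Harvest biomass = survivors * W_f = 17178 * 0.34 = 5840.52 kg

5840.52 kg


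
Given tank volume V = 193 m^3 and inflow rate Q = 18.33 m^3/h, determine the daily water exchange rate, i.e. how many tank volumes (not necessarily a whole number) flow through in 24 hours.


Daily flow volume = 18.33 m^3/h * 24 h = 439.92 m^3/day
Exchanges = daily flow / tank volume = 439.92 / 193 = 2.27938 exchanges/day

2.27938 exchanges/day


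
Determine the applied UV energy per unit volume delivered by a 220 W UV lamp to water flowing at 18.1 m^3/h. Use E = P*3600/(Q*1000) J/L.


Energy delivered per hour = 220 W * 3600 s = 792000 J/h
Volume treated per hour = 18.1 m^3/h * 1000 = 18100 L/h
dose = 792000 / 18100 = 43.7569 J/L

43.7569 J/L


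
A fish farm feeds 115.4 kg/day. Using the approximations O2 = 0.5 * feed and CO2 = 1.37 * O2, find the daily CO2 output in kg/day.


O2 = 115.4 * 0.5 = 57.7
CO2 = 57.7 * 1.37 = 79.049

79.049 kg/day


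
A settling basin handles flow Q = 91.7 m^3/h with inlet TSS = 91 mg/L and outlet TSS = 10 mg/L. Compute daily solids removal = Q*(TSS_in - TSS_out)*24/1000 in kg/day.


Concentration drop: TSS_in - TSS_out = 91 - 10 = 81 mg/L
Hourly solids removed = Q * dTSS = 91.7 m^3/h * 81 mg/L = 7427.7 g/h  (m^3/h * mg/L = g/h)
Daily solids removed = 7427.7 * 24 = 178264.8 g/day
Convert g to kg: 178264.8 / 1000 = 178.2648 kg/day

178.2648 kg/day


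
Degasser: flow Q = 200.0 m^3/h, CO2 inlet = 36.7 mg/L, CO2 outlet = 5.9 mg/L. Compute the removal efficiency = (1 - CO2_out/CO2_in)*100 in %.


CO2_out / CO2_in = 5.9 / 36.7 = 0.16076294
Fraction remaining = 0.16076294
efficiency = (1 - 0.16076294) * 100 = 83.9237 %

83.9237 %


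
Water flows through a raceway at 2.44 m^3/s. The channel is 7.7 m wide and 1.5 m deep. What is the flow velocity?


Cross-sectional area = W * d = 7.7 * 1.5 = 11.55 m^2
Velocity = Q / A = 2.44 / 11.55 = 0.211255 m/s

0.211255 m/s


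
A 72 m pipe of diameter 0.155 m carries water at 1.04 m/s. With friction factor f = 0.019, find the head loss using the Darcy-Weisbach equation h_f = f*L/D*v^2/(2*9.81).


v^2 = 1.04^2 = 1.0816 m^2/s^2
L/D = 72/0.155 = 464.51613
h_f = f*(L/D)*v^2/(2g) = 0.019 * 464.51613 * 1.0816 / 19.62 = 0.486544 m

0.486544 m


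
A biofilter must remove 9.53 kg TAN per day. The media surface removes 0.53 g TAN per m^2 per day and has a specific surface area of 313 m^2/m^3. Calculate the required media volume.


A = 9.53*1000 / 0.53 = 17981.132 m^2
V = 17981.132 / 313 = 57.4477

57.4477 m^3


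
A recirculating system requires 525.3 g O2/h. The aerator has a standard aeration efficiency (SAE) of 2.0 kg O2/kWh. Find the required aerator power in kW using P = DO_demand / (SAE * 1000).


SAE in g O2/kWh = 2.0 * 1000 = 2000 g/kWh
P = DO_demand / SAE_g = 525.3 / 2000 = 0.26265 kW

0.26265 kW


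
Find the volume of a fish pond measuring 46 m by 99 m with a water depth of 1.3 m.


Base area = L * W = 46 * 99 = 4554 m^2
Volume = area * depth = 4554 * 1.3 = 5920.2 m^3

5920.2 m^3


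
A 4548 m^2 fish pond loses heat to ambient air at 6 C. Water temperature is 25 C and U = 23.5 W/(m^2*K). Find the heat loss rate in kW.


Temperature difference dT = 25 - 6 = 19 K
Heat loss (W) = U * A * dT = 23.5 * 4548 * 19 = 2030682 W
Convert to kW: 2030682 / 1000 = 2030.682 kW

2030.682 kW
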